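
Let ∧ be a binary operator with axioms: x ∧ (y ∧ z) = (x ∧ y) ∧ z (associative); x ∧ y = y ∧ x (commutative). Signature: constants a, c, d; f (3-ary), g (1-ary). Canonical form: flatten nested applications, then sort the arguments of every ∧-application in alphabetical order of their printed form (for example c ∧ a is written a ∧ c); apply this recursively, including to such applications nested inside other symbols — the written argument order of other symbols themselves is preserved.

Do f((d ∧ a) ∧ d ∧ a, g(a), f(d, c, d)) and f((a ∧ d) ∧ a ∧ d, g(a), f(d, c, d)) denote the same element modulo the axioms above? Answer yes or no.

Left:  f((d ∧ a) ∧ d ∧ a, g(a), f(d, c, d))
  Work inside:  (d ∧ a) ∧ d ∧ a
  Flatten:  d ∧ a ∧ d ∧ a
  Order the arguments:  a ∧ a ∧ d ∧ d
  Put back:  f(a ∧ a ∧ d ∧ d, g(a), f(d, c, d))
Right:  f((a ∧ d) ∧ a ∧ d, g(a), f(d, c, d))
  Work inside:  (a ∧ d) ∧ a ∧ d
  Merge nested applications:  a ∧ d ∧ a ∧ d
  Order the arguments:  a ∧ a ∧ d ∧ d
  Reassemble:  f(a ∧ a ∧ d ∧ d, g(a), f(d, c, d))

Answer: yes — both canonical forms are f(a ∧ a ∧ d ∧ d, g(a), f(d, c, d))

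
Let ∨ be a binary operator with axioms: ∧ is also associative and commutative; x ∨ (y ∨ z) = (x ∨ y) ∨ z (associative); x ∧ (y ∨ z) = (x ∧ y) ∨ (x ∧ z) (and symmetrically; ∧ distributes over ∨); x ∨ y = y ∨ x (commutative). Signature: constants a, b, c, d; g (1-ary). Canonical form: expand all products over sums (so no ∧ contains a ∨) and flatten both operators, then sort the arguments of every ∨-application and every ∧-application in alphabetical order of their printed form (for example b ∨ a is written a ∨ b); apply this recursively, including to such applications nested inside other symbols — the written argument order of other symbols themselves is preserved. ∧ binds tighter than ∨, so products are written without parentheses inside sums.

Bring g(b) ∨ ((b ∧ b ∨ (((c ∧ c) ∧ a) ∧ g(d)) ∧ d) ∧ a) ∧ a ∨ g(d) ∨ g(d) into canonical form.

Answer: a ∧ a ∧ a ∧ c ∧ c ∧ d ∧ g(d) ∨ a ∧ a ∧ b ∧ b ∨ g(b) ∨ g(d) ∨ g(d)

Derivation:
Expand products over sums:  g(b) ∨ a ∧ a ∧ b ∧ b ∨ a ∧ a ∧ a ∧ c ∧ c ∧ d ∧ g(d) ∨ g(d) ∨ g(d)
Order the arguments:  a ∧ a ∧ a ∧ c ∧ c ∧ d ∧ g(d) ∨ a ∧ a ∧ b ∧ b ∨ g(b) ∨ g(d) ∨ g(d)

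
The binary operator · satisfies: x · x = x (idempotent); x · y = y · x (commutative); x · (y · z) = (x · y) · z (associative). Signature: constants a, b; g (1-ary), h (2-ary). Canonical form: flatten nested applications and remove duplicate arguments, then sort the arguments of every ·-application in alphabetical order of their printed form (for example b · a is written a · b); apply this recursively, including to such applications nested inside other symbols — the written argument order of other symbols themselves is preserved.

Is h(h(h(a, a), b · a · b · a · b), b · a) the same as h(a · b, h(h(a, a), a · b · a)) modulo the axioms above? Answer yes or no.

Left:  h(h(h(a, a), b · a · b · a · b), b · a)
  Descend into:  b · a · b · a · b
  Drop duplicates:  drop duplicate b, a, b
  Sort:  a · b
  Reassemble:  h(h(h(a, a), a · b), a · b)
Right:  h(a · b, h(h(a, a), a · b · a))
  Work inside:  a · b · a
  Idempotence:  drop duplicate a
  Order the arguments:  a · b
  Rebuild:  h(a · b, h(h(a, a), a · b))

Answer: no — h(h(h(a, a), a · b), a · b) vs h(a · b, h(h(a, a), a · b))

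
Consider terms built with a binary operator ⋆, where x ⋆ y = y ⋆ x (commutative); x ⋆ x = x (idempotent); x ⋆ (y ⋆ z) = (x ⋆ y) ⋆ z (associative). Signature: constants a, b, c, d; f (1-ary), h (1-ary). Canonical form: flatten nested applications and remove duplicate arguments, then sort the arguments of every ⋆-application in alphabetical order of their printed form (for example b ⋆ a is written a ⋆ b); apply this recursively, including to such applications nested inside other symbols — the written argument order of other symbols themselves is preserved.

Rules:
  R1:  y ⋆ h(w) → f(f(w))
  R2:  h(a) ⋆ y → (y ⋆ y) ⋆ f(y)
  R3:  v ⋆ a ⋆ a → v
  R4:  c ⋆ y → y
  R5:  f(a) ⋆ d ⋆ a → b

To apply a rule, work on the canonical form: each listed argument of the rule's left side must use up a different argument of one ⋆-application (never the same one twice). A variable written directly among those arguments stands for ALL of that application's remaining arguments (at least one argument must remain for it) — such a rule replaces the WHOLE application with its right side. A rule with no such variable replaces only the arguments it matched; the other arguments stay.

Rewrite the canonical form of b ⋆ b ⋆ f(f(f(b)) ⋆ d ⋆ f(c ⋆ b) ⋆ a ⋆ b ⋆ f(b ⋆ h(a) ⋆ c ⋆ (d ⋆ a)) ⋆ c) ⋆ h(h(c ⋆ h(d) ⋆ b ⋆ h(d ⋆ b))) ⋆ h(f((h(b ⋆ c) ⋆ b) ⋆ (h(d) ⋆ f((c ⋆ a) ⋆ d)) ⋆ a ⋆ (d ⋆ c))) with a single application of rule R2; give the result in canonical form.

Answer: b ⋆ f(a ⋆ b ⋆ c ⋆ d ⋆ f(a ⋆ b ⋆ c ⋆ d ⋆ f(a ⋆ b ⋆ c ⋆ d)) ⋆ f(b ⋆ c) ⋆ f(f(b))) ⋆ h(f(a ⋆ b ⋆ c ⋆ d ⋆ f(a ⋆ c ⋆ d) ⋆ h(b ⋆ c) ⋆ h(d))) ⋆ h(h(b ⋆ c ⋆ h(b ⋆ d) ⋆ h(d)))

Derivation:
Canonical form:  b ⋆ f(a ⋆ b ⋆ c ⋆ d ⋆ f(a ⋆ b ⋆ c ⋆ d ⋆ h(a)) ⋆ f(b ⋆ c) ⋆ f(f(b))) ⋆ h(f(a ⋆ b ⋆ c ⋆ d ⋆ f(a ⋆ c ⋆ d) ⋆ h(b ⋆ c) ⋆ h(d))) ⋆ h(h(b ⋆ c ⋆ h(b ⋆ d) ⋆ h(d)))
Match R2:  consume h(a);  y := a ⋆ b ⋆ c ⋆ d
Every leftover argument binds to the variable; the entire application is replaced.
New term:  b ⋆ f(a ⋆ b ⋆ c ⋆ d ⋆ f(a ⋆ b ⋆ c ⋆ d ⋆ f(a ⋆ b ⋆ c ⋆ d)) ⋆ f(b ⋆ c) ⋆ f(f(b))) ⋆ h(f(a ⋆ b ⋆ c ⋆ d ⋆ f(a ⋆ c ⋆ d) ⋆ h(b ⋆ c) ⋆ h(d))) ⋆ h(h(b ⋆ c ⋆ h(b ⋆ d) ⋆ h(d)))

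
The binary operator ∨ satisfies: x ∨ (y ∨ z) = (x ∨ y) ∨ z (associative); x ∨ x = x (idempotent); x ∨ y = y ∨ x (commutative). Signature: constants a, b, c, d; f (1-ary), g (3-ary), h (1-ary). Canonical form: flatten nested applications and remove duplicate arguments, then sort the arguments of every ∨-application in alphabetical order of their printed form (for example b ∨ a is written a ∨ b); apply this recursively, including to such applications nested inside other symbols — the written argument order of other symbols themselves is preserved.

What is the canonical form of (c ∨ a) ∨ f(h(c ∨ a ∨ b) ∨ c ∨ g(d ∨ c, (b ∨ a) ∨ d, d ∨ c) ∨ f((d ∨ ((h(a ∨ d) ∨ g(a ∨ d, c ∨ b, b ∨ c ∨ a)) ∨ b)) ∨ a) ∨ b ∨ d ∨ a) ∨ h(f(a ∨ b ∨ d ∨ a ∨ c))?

Answer: a ∨ c ∨ f(a ∨ b ∨ c ∨ d ∨ f(a ∨ b ∨ d ∨ g(a ∨ d, b ∨ c, a ∨ b ∨ c) ∨ h(a ∨ d)) ∨ g(c ∨ d, a ∨ b ∨ d, c ∨ d) ∨ h(a ∨ b ∨ c)) ∨ h(f(a ∨ b ∨ c ∨ d))

Derivation:
Un-nest:  c ∨ a ∨ f(h(c ∨ a ∨ b) ∨ c ∨ g(d ∨ c, (b ∨ a) ∨ d, d ∨ c) ∨ f((d ∨ ((h(a ∨ d) ∨ g(a ∨ d, c ∨ b, b ∨ c ∨ a)) ∨ b)) ∨ a) ∨ b ∨ d ∨ a) ∨ h(f(a ∨ b ∨ d ∨ a ∨ c))
Simplify inside:  f(h(c ∨ a ∨ b) ∨ c ∨ g(d ∨ c, (b ∨ a) ∨ d, d ∨ c) ∨ f((d ∨ ((h(a ∨ d) ∨ g(a ∨ d, c ∨ b, b ∨ c ∨ a)) ∨ b)) ∨ a) ∨ b ∨ d ∨ a)  →  f(a ∨ b ∨ c ∨ d ∨ f(a ∨ b ∨ d ∨ g(a ∨ d, b ∨ c, a ∨ b ∨ c) ∨ h(a ∨ d)) ∨ g(c ∨ d, a ∨ b ∨ d, c ∨ d) ∨ h(a ∨ b ∨ c))
Canonicalize subterm:  h(f(a ∨ b ∨ d ∨ a ∨ c))  →  h(f(a ∨ b ∨ c ∨ d))
Sort:  a ∨ c ∨ f(a ∨ b ∨ c ∨ d ∨ f(a ∨ b ∨ d ∨ g(a ∨ d, b ∨ c, a ∨ b ∨ c) ∨ h(a ∨ d)) ∨ g(c ∨ d, a ∨ b ∨ d, c ∨ d) ∨ h(a ∨ b ∨ c)) ∨ h(f(a ∨ b ∨ c ∨ d))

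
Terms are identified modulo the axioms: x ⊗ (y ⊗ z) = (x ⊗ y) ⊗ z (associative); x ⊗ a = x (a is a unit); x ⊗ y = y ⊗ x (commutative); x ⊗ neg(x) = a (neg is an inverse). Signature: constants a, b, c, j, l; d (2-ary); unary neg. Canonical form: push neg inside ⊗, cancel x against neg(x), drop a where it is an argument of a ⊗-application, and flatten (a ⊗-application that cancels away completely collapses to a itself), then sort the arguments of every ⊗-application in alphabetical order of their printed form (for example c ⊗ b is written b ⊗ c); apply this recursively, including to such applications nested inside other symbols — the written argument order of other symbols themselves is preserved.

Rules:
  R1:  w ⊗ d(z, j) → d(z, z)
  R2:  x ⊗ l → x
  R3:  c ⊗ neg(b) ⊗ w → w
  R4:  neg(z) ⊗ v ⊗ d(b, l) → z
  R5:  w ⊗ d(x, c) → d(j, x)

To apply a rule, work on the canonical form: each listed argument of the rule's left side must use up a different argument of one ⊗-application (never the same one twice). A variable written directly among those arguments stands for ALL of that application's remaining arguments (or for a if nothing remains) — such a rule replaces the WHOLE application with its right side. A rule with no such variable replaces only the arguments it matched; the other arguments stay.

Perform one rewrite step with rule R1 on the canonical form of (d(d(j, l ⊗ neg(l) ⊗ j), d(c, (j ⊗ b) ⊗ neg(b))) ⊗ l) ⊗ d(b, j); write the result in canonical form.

Answer: d(b, b)

Derivation:
Canonical form:  d(b, j) ⊗ d(d(j, j), d(c, j)) ⊗ l
Apply R1:  consuming d(b, j);  w := d(d(j, j), d(c, j)) ⊗ l, z := b
The extension variable absorbs all remaining arguments, so the whole application is rewritten.
Result:  d(b, b)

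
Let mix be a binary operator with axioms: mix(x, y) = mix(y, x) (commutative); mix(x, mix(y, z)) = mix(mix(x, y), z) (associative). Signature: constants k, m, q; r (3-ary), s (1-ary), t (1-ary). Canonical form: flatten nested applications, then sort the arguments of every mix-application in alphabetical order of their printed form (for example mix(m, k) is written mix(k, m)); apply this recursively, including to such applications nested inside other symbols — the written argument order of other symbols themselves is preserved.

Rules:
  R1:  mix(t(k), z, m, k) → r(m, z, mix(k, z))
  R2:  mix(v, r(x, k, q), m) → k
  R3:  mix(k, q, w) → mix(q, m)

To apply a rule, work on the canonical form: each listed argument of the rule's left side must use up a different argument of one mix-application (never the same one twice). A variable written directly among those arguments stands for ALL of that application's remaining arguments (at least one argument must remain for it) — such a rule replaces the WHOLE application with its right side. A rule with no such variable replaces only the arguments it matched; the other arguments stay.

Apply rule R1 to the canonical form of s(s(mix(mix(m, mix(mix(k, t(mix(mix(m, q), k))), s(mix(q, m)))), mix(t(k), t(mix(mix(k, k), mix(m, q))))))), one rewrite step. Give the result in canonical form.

Answer: s(s(r(m, mix(s(mix(m, q)), t(mix(k, k, m, q)), t(mix(k, m, q))), mix(k, s(mix(m, q)), t(mix(k, k, m, q)), t(mix(k, m, q))))))

Derivation:
Canonical form:  s(s(mix(k, m, s(mix(m, q)), t(k), t(mix(k, k, m, q)), t(mix(k, m, q)))))
Match R1:  consume k, m, t(k);  z := mix(s(mix(m, q)), t(mix(k, k, m, q)), t(mix(k, m, q)))
The extension variable absorbs all remaining arguments, so the whole application is rewritten.
Giving:  s(s(r(m, mix(s(mix(m, q)), t(mix(k, k, m, q)), t(mix(k, m, q))), mix(k, s(mix(m, q)), t(mix(k, k, m, q)), t(mix(k, m, q))))))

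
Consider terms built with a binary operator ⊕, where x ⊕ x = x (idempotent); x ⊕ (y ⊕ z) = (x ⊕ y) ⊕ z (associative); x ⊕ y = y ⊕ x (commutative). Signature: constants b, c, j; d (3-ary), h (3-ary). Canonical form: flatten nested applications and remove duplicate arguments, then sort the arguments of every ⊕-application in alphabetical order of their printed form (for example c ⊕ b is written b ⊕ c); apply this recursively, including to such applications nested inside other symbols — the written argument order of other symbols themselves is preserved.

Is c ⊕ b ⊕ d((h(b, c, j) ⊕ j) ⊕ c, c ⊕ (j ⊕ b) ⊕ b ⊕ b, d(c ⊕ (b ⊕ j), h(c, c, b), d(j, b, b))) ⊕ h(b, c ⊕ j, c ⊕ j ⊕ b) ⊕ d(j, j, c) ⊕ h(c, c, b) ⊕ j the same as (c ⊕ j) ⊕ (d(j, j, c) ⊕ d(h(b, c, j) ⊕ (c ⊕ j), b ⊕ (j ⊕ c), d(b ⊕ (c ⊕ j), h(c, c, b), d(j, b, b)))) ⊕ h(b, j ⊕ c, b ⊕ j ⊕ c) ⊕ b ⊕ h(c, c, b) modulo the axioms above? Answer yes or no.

Left:  c ⊕ b ⊕ d((h(b, c, j) ⊕ j) ⊕ c, c ⊕ (j ⊕ b) ⊕ b ⊕ b, d(c ⊕ (b ⊕ j), h(c, c, b), d(j, b, b))) ⊕ h(b, c ⊕ j, c ⊕ j ⊕ b) ⊕ d(j, j, c) ⊕ h(c, c, b) ⊕ j
  Inside:  d((h(b, c, j) ⊕ j) ⊕ c, c ⊕ (j ⊕ b) ⊕ b ⊕ b, d(c ⊕ (b ⊕ j), h(c, c, b), d(j, b, b)))  →  d(c ⊕ h(b, c, j) ⊕ j, b ⊕ c ⊕ j, d(b ⊕ c ⊕ j, h(c, c, b), d(j, b, b)))
  Canonicalize subterm:  h(b, c ⊕ j, c ⊕ j ⊕ b)  →  h(b, c ⊕ j, b ⊕ c ⊕ j)
  Order the arguments:  b ⊕ c ⊕ d(c ⊕ h(b, c, j) ⊕ j, b ⊕ c ⊕ j, d(b ⊕ c ⊕ j, h(c, c, b), d(j, b, b))) ⊕ d(j, j, c) ⊕ h(b, c ⊕ j, b ⊕ c ⊕ j) ⊕ h(c, c, b) ⊕ j
Right:  (c ⊕ j) ⊕ (d(j, j, c) ⊕ d(h(b, c, j) ⊕ (c ⊕ j), b ⊕ (j ⊕ c), d(b ⊕ (c ⊕ j), h(c, c, b), d(j, b, b)))) ⊕ h(b, j ⊕ c, b ⊕ j ⊕ c) ⊕ b ⊕ h(c, c, b)
  Merge nested applications:  c ⊕ j ⊕ d(j, j, c) ⊕ d(h(b, c, j) ⊕ (c ⊕ j), b ⊕ (j ⊕ c), d(b ⊕ (c ⊕ j), h(c, c, b), d(j, b, b))) ⊕ h(b, j ⊕ c, b ⊕ j ⊕ c) ⊕ b ⊕ h(c, c, b)
  Canonicalize subterm:  d(h(b, c, j) ⊕ (c ⊕ j), b ⊕ (j ⊕ c), d(b ⊕ (c ⊕ j), h(c, c, b), d(j, b, b)))  →  d(c ⊕ h(b, c, j) ⊕ j, b ⊕ c ⊕ j, d(b ⊕ c ⊕ j, h(c, c, b), d(j, b, b)))
  Simplify inside:  h(b, j ⊕ c, b ⊕ j ⊕ c)  →  h(b, c ⊕ j, b ⊕ c ⊕ j)
  Sort arguments:  b ⊕ c ⊕ d(c ⊕ h(b, c, j) ⊕ j, b ⊕ c ⊕ j, d(b ⊕ c ⊕ j, h(c, c, b), d(j, b, b))) ⊕ d(j, j, c) ⊕ h(b, c ⊕ j, b ⊕ c ⊕ j) ⊕ h(c, c, b) ⊕ j

Answer: yes — both canonical forms are b ⊕ c ⊕ d(c ⊕ h(b, c, j) ⊕ j, b ⊕ c ⊕ j, d(b ⊕ c ⊕ j, h(c, c, b), d(j, b, b))) ⊕ d(j, j, c) ⊕ h(b, c ⊕ j, b ⊕ c ⊕ j) ⊕ h(c, c, b) ⊕ j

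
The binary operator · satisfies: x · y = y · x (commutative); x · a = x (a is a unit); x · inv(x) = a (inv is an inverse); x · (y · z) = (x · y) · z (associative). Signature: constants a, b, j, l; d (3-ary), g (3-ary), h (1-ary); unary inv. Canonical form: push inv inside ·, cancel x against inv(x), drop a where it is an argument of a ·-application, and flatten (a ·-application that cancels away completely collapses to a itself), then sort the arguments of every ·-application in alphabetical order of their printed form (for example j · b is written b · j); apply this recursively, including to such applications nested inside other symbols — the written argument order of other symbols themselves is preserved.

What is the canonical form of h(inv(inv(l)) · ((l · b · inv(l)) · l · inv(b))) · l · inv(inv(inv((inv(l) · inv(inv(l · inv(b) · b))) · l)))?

Answer: h(l · l)

Derivation:
Push inv inside:  distribute inv over · and collapse double inv
Cancel:  l cancels; b cancels
Collect terms:  h(l · l)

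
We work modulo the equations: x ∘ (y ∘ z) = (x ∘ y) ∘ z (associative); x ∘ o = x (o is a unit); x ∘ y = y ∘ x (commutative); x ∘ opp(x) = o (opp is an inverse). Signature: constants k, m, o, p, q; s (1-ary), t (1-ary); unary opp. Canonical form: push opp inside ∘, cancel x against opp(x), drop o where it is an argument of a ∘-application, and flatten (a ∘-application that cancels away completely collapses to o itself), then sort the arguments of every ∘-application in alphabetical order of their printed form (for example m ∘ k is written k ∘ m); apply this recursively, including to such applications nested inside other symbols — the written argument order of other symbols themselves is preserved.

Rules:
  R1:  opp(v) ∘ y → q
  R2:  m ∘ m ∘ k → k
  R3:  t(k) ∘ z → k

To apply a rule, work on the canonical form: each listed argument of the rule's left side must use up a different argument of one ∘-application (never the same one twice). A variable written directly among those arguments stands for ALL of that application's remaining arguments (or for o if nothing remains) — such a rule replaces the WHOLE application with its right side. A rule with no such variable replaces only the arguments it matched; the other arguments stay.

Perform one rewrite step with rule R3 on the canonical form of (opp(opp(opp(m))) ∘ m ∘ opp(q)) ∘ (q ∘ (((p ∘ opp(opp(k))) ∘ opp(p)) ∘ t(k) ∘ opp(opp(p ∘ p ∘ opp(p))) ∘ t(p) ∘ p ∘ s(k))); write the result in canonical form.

Canonical form:  k ∘ p ∘ p ∘ s(k) ∘ t(k) ∘ t(p)
Apply R3:  consuming t(k);  z := k ∘ p ∘ p ∘ s(k) ∘ t(p)
Every leftover argument binds to the variable; the entire application is replaced.
Result:  k

Answer: k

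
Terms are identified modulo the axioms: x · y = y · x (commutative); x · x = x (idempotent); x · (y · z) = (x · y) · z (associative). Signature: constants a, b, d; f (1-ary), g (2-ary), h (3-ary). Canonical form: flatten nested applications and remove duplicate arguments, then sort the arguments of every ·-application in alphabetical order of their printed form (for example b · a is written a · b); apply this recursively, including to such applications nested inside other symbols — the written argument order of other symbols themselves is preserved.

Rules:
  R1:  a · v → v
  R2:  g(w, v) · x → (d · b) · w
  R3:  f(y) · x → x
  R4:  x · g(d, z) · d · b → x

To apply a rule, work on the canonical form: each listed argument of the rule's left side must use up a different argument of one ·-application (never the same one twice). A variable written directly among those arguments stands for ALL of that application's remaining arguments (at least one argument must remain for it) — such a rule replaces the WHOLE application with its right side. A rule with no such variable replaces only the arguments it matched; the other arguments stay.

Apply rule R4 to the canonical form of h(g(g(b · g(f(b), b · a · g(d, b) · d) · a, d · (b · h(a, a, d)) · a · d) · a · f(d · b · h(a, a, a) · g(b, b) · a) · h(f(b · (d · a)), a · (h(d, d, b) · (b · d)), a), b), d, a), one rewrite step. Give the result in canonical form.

Canonical form:  h(g(a · f(a · b · d · g(b, b) · h(a, a, a)) · g(a · b · g(f(b), a · b · d · g(d, b)), a · b · d · h(a, a, d)) · h(f(a · b · d), a · b · d · h(d, d, b), a), b), d, a)
Match R4:  consume b, d, g(d, b);  x := a, z := b
The extension variable absorbs all remaining arguments, so the whole application is rewritten.
Result:  h(g(a · f(a · b · d · g(b, b) · h(a, a, a)) · g(a · b · g(f(b), a), a · b · d · h(a, a, d)) · h(f(a · b · d), a · b · d · h(d, d, b), a), b), d, a)

Answer: h(g(a · f(a · b · d · g(b, b) · h(a, a, a)) · g(a · b · g(f(b), a), a · b · d · h(a, a, d)) · h(f(a · b · d), a · b · d · h(d, d, b), a), b), d, a)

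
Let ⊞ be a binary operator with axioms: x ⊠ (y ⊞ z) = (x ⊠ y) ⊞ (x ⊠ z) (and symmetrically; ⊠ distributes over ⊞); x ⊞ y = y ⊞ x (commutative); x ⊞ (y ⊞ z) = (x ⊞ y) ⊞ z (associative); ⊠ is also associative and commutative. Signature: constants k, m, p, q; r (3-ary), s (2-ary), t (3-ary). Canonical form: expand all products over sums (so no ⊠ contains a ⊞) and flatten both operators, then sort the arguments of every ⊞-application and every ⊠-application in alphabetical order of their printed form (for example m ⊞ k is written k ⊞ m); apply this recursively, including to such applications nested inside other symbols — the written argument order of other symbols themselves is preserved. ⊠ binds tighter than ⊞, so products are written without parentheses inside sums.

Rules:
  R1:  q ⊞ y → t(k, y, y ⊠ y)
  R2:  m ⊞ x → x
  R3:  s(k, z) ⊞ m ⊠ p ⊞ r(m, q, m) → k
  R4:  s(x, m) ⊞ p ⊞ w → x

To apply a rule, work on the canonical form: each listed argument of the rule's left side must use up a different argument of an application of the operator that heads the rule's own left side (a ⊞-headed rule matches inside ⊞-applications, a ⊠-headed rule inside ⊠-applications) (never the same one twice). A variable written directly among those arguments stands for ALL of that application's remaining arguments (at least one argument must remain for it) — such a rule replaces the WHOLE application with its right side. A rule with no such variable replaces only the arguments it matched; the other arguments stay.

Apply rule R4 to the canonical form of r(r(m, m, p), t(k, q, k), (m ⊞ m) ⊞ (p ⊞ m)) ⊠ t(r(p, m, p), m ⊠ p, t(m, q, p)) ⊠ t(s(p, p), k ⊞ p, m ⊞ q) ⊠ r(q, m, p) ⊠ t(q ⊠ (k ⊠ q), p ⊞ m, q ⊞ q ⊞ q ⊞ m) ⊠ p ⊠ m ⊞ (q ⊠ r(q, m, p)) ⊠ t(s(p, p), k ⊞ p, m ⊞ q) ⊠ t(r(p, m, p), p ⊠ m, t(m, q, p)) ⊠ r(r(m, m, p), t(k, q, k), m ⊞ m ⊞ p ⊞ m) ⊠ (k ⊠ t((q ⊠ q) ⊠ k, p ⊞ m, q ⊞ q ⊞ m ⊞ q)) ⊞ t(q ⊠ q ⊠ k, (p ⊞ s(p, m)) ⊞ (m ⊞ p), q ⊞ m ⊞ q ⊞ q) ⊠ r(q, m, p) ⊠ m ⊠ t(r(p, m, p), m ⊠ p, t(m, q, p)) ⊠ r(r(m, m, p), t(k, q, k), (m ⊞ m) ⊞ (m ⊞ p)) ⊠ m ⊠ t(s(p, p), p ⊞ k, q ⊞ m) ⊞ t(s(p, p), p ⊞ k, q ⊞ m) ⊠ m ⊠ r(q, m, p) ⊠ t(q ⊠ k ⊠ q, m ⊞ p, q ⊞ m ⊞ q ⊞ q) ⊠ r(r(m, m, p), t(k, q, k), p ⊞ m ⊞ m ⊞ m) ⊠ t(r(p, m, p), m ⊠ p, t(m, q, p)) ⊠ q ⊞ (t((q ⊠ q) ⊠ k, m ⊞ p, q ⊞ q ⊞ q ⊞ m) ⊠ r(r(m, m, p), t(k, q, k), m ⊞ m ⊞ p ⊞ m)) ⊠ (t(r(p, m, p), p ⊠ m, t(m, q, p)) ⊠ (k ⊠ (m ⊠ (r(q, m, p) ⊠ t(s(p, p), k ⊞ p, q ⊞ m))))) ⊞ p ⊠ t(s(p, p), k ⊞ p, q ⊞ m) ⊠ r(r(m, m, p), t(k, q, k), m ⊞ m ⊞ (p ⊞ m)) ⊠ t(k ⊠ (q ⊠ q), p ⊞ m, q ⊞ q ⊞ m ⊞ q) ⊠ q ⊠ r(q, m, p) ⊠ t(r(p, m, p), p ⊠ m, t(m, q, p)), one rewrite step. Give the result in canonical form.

Answer: k ⊠ m ⊠ r(q, m, p) ⊠ r(r(m, m, p), t(k, q, k), m ⊞ m ⊞ m ⊞ p) ⊠ t(k ⊠ q ⊠ q, m ⊞ p, m ⊞ q ⊞ q ⊞ q) ⊠ t(r(p, m, p), m ⊠ p, t(m, q, p)) ⊠ t(s(p, p), k ⊞ p, m ⊞ q) ⊞ k ⊠ q ⊠ r(q, m, p) ⊠ r(r(m, m, p), t(k, q, k), m ⊞ m ⊞ m ⊞ p) ⊠ t(k ⊠ q ⊠ q, m ⊞ p, m ⊞ q ⊞ q ⊞ q) ⊠ t(r(p, m, p), m ⊠ p, t(m, q, p)) ⊠ t(s(p, p), k ⊞ p, m ⊞ q) ⊞ m ⊠ m ⊠ r(q, m, p) ⊠ r(r(m, m, p), t(k, q, k), m ⊞ m ⊞ m ⊞ p) ⊠ t(k ⊠ q ⊠ q, p, m ⊞ q ⊞ q ⊞ q) ⊠ t(r(p, m, p), m ⊠ p, t(m, q, p)) ⊠ t(s(p, p), k ⊞ p, m ⊞ q) ⊞ m ⊠ p ⊠ r(q, m, p) ⊠ r(r(m, m, p), t(k, q, k), m ⊞ m ⊞ m ⊞ p) ⊠ t(k ⊠ q ⊠ q, m ⊞ p, m ⊞ q ⊞ q ⊞ q) ⊠ t(r(p, m, p), m ⊠ p, t(m, q, p)) ⊠ t(s(p, p), k ⊞ p, m ⊞ q) ⊞ m ⊠ q ⊠ r(q, m, p) ⊠ r(r(m, m, p), t(k, q, k), m ⊞ m ⊞ m ⊞ p) ⊠ t(k ⊠ q ⊠ q, m ⊞ p, m ⊞ q ⊞ q ⊞ q) ⊠ t(r(p, m, p), m ⊠ p, t(m, q, p)) ⊠ t(s(p, p), k ⊞ p, m ⊞ q) ⊞ p ⊠ q ⊠ r(q, m, p) ⊠ r(r(m, m, p), t(k, q, k), m ⊞ m ⊞ m ⊞ p) ⊠ t(k ⊠ q ⊠ q, m ⊞ p, m ⊞ q ⊞ q ⊞ q) ⊠ t(r(p, m, p), m ⊠ p, t(m, q, p)) ⊠ t(s(p, p), k ⊞ p, m ⊞ q)

Derivation:
Canonical form:  k ⊠ m ⊠ r(q, m, p) ⊠ r(r(m, m, p), t(k, q, k), m ⊞ m ⊞ m ⊞ p) ⊠ t(k ⊠ q ⊠ q, m ⊞ p, m ⊞ q ⊞ q ⊞ q) ⊠ t(r(p, m, p), m ⊠ p, t(m, q, p)) ⊠ t(s(p, p), k ⊞ p, m ⊞ q) ⊞ k ⊠ q ⊠ r(q, m, p) ⊠ r(r(m, m, p), t(k, q, k), m ⊞ m ⊞ m ⊞ p) ⊠ t(k ⊠ q ⊠ q, m ⊞ p, m ⊞ q ⊞ q ⊞ q) ⊠ t(r(p, m, p), m ⊠ p, t(m, q, p)) ⊠ t(s(p, p), k ⊞ p, m ⊞ q) ⊞ m ⊠ m ⊠ r(q, m, p) ⊠ r(r(m, m, p), t(k, q, k), m ⊞ m ⊞ m ⊞ p) ⊠ t(k ⊠ q ⊠ q, m ⊞ p ⊞ p ⊞ s(p, m), m ⊞ q ⊞ q ⊞ q) ⊠ t(r(p, m, p), m ⊠ p, t(m, q, p)) ⊠ t(s(p, p), k ⊞ p, m ⊞ q) ⊞ m ⊠ p ⊠ r(q, m, p) ⊠ r(r(m, m, p), t(k, q, k), m ⊞ m ⊞ m ⊞ p) ⊠ t(k ⊠ q ⊠ q, m ⊞ p, m ⊞ q ⊞ q ⊞ q) ⊠ t(r(p, m, p), m ⊠ p, t(m, q, p)) ⊠ t(s(p, p), k ⊞ p, m ⊞ q) ⊞ m ⊠ q ⊠ r(q, m, p) ⊠ r(r(m, m, p), t(k, q, k), m ⊞ m ⊞ m ⊞ p) ⊠ t(k ⊠ q ⊠ q, m ⊞ p, m ⊞ q ⊞ q ⊞ q) ⊠ t(r(p, m, p), m ⊠ p, t(m, q, p)) ⊠ t(s(p, p), k ⊞ p, m ⊞ q) ⊞ p ⊠ q ⊠ r(q, m, p) ⊠ r(r(m, m, p), t(k, q, k), m ⊞ m ⊞ m ⊞ p) ⊠ t(k ⊠ q ⊠ q, m ⊞ p, m ⊞ q ⊞ q ⊞ q) ⊠ t(r(p, m, p), m ⊠ p, t(m, q, p)) ⊠ t(s(p, p), k ⊞ p, m ⊞ q)
Apply R4:  consuming p, s(p, m);  w := m ⊞ p, x := p
Every leftover argument binds to the variable; the entire application is replaced.
Result:  k ⊠ m ⊠ r(q, m, p) ⊠ r(r(m, m, p), t(k, q, k), m ⊞ m ⊞ m ⊞ p) ⊠ t(k ⊠ q ⊠ q, m ⊞ p, m ⊞ q ⊞ q ⊞ q) ⊠ t(r(p, m, p), m ⊠ p, t(m, q, p)) ⊠ t(s(p, p), k ⊞ p, m ⊞ q) ⊞ k ⊠ q ⊠ r(q, m, p) ⊠ r(r(m, m, p), t(k, q, k), m ⊞ m ⊞ m ⊞ p) ⊠ t(k ⊠ q ⊠ q, m ⊞ p, m ⊞ q ⊞ q ⊞ q) ⊠ t(r(p, m, p), m ⊠ p, t(m, q, p)) ⊠ t(s(p, p), k ⊞ p, m ⊞ q) ⊞ m ⊠ m ⊠ r(q, m, p) ⊠ r(r(m, m, p), t(k, q, k), m ⊞ m ⊞ m ⊞ p) ⊠ t(k ⊠ q ⊠ q, p, m ⊞ q ⊞ q ⊞ q) ⊠ t(r(p, m, p), m ⊠ p, t(m, q, p)) ⊠ t(s(p, p), k ⊞ p, m ⊞ q) ⊞ m ⊠ p ⊠ r(q, m, p) ⊠ r(r(m, m, p), t(k, q, k), m ⊞ m ⊞ m ⊞ p) ⊠ t(k ⊠ q ⊠ q, m ⊞ p, m ⊞ q ⊞ q ⊞ q) ⊠ t(r(p, m, p), m ⊠ p, t(m, q, p)) ⊠ t(s(p, p), k ⊞ p, m ⊞ q) ⊞ m ⊠ q ⊠ r(q, m, p) ⊠ r(r(m, m, p), t(k, q, k), m ⊞ m ⊞ m ⊞ p) ⊠ t(k ⊠ q ⊠ q, m ⊞ p, m ⊞ q ⊞ q ⊞ q) ⊠ t(r(p, m, p), m ⊠ p, t(m, q, p)) ⊠ t(s(p, p), k ⊞ p, m ⊞ q) ⊞ p ⊠ q ⊠ r(q, m, p) ⊠ r(r(m, m, p), t(k, q, k), m ⊞ m ⊞ m ⊞ p) ⊠ t(k ⊠ q ⊠ q, m ⊞ p, m ⊞ q ⊞ q ⊞ q) ⊠ t(r(p, m, p), m ⊠ p, t(m, q, p)) ⊠ t(s(p, p), k ⊞ p, m ⊞ q)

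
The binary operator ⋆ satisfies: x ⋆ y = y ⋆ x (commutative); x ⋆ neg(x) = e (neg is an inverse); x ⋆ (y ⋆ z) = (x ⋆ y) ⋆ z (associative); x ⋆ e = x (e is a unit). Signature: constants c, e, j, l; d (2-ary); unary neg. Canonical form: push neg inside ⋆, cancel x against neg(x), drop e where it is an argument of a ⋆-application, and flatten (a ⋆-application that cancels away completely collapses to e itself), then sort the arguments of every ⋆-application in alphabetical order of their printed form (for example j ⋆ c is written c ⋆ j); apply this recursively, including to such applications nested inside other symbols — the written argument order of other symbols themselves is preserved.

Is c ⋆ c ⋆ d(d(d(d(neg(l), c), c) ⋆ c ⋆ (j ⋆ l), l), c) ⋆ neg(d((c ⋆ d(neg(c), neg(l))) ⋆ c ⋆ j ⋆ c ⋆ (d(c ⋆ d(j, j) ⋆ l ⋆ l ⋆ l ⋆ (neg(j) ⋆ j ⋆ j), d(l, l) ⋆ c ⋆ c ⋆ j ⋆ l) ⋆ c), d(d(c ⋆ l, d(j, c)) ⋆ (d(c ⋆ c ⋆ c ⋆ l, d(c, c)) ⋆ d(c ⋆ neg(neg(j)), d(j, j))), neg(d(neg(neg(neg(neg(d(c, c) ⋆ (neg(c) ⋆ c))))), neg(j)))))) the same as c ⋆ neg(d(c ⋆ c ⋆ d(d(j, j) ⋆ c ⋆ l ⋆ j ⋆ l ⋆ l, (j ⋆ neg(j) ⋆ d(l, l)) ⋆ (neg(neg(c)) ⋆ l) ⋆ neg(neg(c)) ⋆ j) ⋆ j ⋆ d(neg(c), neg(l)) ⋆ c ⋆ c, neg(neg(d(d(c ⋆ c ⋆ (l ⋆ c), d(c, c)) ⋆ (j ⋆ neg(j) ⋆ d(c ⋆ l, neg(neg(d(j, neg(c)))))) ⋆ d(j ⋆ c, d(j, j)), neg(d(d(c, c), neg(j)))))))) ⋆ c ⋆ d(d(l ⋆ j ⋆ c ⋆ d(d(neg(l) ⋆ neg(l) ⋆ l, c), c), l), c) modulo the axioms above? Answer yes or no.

Answer: no — c ⋆ c ⋆ d(d(c ⋆ d(d(neg(l), c), c) ⋆ j ⋆ l, l), c) ⋆ neg(d(c ⋆ c ⋆ c ⋆ c ⋆ d(c ⋆ d(j, j) ⋆ j ⋆ l ⋆ l ⋆ l, c ⋆ c ⋆ d(l, l) ⋆ j ⋆ l) ⋆ d(neg(c), neg(l)) ⋆ j, d(d(c ⋆ c ⋆ c ⋆ l, d(c, c)) ⋆ d(c ⋆ j, d(j, j)) ⋆ d(c ⋆ l, d(j, c)), neg(d(d(c, c), neg(j)))))) vs c ⋆ c ⋆ d(d(c ⋆ d(d(neg(l), c), c) ⋆ j ⋆ l, l), c) ⋆ neg(d(c ⋆ c ⋆ c ⋆ c ⋆ d(c ⋆ d(j, j) ⋆ j ⋆ l ⋆ l ⋆ l, c ⋆ c ⋆ d(l, l) ⋆ j ⋆ l) ⋆ d(neg(c), neg(l)) ⋆ j, d(d(c ⋆ c ⋆ c ⋆ l, d(c, c)) ⋆ d(c ⋆ j, d(j, j)) ⋆ d(c ⋆ l, d(j, neg(c))), neg(d(d(c, c), neg(j))))))

Derivation:
Left:  c ⋆ c ⋆ d(d(d(d(neg(l), c), c) ⋆ c ⋆ (j ⋆ l), l), c) ⋆ neg(d((c ⋆ d(neg(c), neg(l))) ⋆ c ⋆ j ⋆ c ⋆ (d(c ⋆ d(j, j) ⋆ l ⋆ l ⋆ l ⋆ (neg(j) ⋆ j ⋆ j), d(l, l) ⋆ c ⋆ c ⋆ j ⋆ l) ⋆ c), d(d(c ⋆ l, d(j, c)) ⋆ (d(c ⋆ c ⋆ c ⋆ l, d(c, c)) ⋆ d(c ⋆ neg(neg(j)), d(j, j))), neg(d(neg(neg(neg(neg(d(c, c) ⋆ (neg(c) ⋆ c))))), neg(j))))))
  Push neg inside:  distribute neg over ⋆ and collapse double neg
  Collect:  c ⋆ c ⋆ d(d(c ⋆ d(d(neg(l), c), c) ⋆ j ⋆ l, l), c) ⋆ neg(d(c ⋆ c ⋆ c ⋆ c ⋆ d(c ⋆ d(j, j) ⋆ j ⋆ l ⋆ l ⋆ l, c ⋆ c ⋆ d(l, l) ⋆ j ⋆ l) ⋆ d(neg(c), neg(l)) ⋆ j, d(d(c ⋆ c ⋆ c ⋆ l, d(c, c)) ⋆ d(c ⋆ j, d(j, j)) ⋆ d(c ⋆ l, d(j, c)), neg(d(d(c, c), neg(j))))))
Right:  c ⋆ neg(d(c ⋆ c ⋆ d(d(j, j) ⋆ c ⋆ l ⋆ j ⋆ l ⋆ l, (j ⋆ neg(j) ⋆ d(l, l)) ⋆ (neg(neg(c)) ⋆ l) ⋆ neg(neg(c)) ⋆ j) ⋆ j ⋆ d(neg(c), neg(l)) ⋆ c ⋆ c, neg(neg(d(d(c ⋆ c ⋆ (l ⋆ c), d(c, c)) ⋆ (j ⋆ neg(j) ⋆ d(c ⋆ l, neg(neg(d(j, neg(c)))))) ⋆ d(j ⋆ c, d(j, j)), neg(d(d(c, c), neg(j)))))))) ⋆ c ⋆ d(d(l ⋆ j ⋆ c ⋆ d(d(neg(l) ⋆ neg(l) ⋆ l, c), c), l), c)
  Push neg inside:  distribute neg over ⋆ and collapse double neg
  Combine occurrences:  c ⋆ c ⋆ neg(d(c ⋆ c ⋆ c ⋆ c ⋆ d(c ⋆ d(j, j) ⋆ j ⋆ l ⋆ l ⋆ l, c ⋆ c ⋆ d(l, l) ⋆ j ⋆ l) ⋆ d(neg(c), neg(l)) ⋆ j, d(d(c ⋆ c ⋆ c ⋆ l, d(c, c)) ⋆ d(c ⋆ j, d(j, j)) ⋆ d(c ⋆ l, d(j, neg(c))), neg(d(d(c, c), neg(j)))))) ⋆ d(d(c ⋆ d(d(neg(l), c), c) ⋆ j ⋆ l, l), c)
  Sort arguments:  c ⋆ c ⋆ d(d(c ⋆ d(d(neg(l), c), c) ⋆ j ⋆ l, l), c) ⋆ neg(d(c ⋆ c ⋆ c ⋆ c ⋆ d(c ⋆ d(j, j) ⋆ j ⋆ l ⋆ l ⋆ l, c ⋆ c ⋆ d(l, l) ⋆ j ⋆ l) ⋆ d(neg(c), neg(l)) ⋆ j, d(d(c ⋆ c ⋆ c ⋆ l, d(c, c)) ⋆ d(c ⋆ j, d(j, j)) ⋆ d(c ⋆ l, d(j, neg(c))), neg(d(d(c, c), neg(j))))))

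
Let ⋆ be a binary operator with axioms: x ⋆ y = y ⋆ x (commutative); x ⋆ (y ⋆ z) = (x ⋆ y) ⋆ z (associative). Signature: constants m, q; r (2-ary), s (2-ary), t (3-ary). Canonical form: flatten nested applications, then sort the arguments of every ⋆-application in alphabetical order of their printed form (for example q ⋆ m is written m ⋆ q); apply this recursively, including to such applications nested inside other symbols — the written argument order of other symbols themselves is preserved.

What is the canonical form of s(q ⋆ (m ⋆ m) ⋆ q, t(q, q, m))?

Focus inside:  q ⋆ (m ⋆ m) ⋆ q
Un-nest:  q ⋆ m ⋆ m ⋆ q
Sort arguments:  m ⋆ m ⋆ q ⋆ q
Reassemble:  s(m ⋆ m ⋆ q ⋆ q, t(q, q, m))

Answer: s(m ⋆ m ⋆ q ⋆ q, t(q, q, m))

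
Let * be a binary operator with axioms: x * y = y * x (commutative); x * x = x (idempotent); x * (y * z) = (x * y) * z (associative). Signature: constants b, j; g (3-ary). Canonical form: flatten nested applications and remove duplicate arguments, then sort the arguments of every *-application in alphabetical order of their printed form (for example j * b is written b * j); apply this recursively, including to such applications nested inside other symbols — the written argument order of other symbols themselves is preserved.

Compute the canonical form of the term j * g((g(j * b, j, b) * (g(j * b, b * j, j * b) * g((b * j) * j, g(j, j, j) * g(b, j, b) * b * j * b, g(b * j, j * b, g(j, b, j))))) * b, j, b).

Inside:  g((g(j * b, j, b) * (g(j * b, b * j, j * b) * g((b * j) * j, g(j, j, j) * g(b, j, b) * b * j * b, g(b * j, j * b, g(j, b, j))))) * b, j, b)  →  g(b * g(b * j, b * g(b, j, b) * g(j, j, j) * j, g(b * j, b * j, g(j, b, j))) * g(b * j, b * j, b * j) * g(b * j, j, b), j, b)
Sort:  g(b * g(b * j, b * g(b, j, b) * g(j, j, j) * j, g(b * j, b * j, g(j, b, j))) * g(b * j, b * j, b * j) * g(b * j, j, b), j, b) * j

Answer: g(b * g(b * j, b * g(b, j, b) * g(j, j, j) * j, g(b * j, b * j, g(j, b, j))) * g(b * j, b * j, b * j) * g(b * j, j, b), j, b) * j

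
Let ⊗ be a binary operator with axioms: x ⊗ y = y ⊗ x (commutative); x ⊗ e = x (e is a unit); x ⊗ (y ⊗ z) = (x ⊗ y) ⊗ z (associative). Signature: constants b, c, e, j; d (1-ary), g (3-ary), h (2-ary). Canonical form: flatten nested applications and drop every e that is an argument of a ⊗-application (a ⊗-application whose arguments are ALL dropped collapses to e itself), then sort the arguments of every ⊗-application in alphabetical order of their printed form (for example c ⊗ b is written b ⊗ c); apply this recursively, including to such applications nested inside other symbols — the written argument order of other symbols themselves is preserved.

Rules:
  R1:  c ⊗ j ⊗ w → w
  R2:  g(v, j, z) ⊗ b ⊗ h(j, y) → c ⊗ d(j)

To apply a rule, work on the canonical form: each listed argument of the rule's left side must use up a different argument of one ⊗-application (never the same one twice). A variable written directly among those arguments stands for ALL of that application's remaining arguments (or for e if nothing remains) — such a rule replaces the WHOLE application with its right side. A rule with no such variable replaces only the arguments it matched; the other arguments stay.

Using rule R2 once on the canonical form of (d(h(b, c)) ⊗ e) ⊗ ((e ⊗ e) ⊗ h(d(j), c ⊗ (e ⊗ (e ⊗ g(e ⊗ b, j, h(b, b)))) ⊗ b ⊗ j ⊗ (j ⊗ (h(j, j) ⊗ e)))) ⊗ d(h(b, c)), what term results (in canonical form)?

Canonical form:  d(h(b, c)) ⊗ d(h(b, c)) ⊗ h(d(j), b ⊗ c ⊗ g(b, j, h(b, b)) ⊗ h(j, j) ⊗ j ⊗ j)
Apply R2:  consuming b, g(b, j, h(b, b)), h(j, j);  v := b, y := j, z := h(b, b)
New term:  d(h(b, c)) ⊗ d(h(b, c)) ⊗ h(d(j), c ⊗ c ⊗ d(j) ⊗ j ⊗ j)

Answer: d(h(b, c)) ⊗ d(h(b, c)) ⊗ h(d(j), c ⊗ c ⊗ d(j) ⊗ j ⊗ j)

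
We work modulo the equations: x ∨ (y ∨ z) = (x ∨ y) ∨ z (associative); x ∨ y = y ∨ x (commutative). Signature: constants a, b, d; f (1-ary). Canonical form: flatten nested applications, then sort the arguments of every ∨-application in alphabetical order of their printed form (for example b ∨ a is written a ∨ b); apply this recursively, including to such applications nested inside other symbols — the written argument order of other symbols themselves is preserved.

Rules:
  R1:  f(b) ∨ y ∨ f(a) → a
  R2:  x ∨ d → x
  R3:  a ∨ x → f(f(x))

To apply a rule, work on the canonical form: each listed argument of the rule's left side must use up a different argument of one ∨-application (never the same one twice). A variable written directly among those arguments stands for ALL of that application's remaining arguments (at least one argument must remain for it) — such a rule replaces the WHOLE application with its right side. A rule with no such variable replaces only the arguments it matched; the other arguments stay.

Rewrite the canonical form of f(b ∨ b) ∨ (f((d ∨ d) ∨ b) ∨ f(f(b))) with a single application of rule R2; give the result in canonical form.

Canonical form:  f(b ∨ b) ∨ f(b ∨ d ∨ d) ∨ f(f(b))
Apply R2:  consuming d;  x := b ∨ d
The extension variable absorbs all remaining arguments, so the whole application is rewritten.
New term:  f(b ∨ b) ∨ f(b ∨ d) ∨ f(f(b))

Answer: f(b ∨ b) ∨ f(b ∨ d) ∨ f(f(b))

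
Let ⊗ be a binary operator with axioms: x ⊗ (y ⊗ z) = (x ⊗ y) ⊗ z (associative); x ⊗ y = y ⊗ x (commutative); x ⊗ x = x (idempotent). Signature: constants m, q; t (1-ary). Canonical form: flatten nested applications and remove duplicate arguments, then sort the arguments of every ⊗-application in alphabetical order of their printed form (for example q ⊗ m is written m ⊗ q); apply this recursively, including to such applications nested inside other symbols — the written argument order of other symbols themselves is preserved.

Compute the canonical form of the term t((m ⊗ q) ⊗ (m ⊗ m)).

Work inside:  (m ⊗ q) ⊗ (m ⊗ m)
Merge nested applications:  m ⊗ q ⊗ m ⊗ m
Deduplicate:  drop duplicate m, m
Sort arguments:  m ⊗ q
Put back:  t(m ⊗ q)

Answer: t(m ⊗ q)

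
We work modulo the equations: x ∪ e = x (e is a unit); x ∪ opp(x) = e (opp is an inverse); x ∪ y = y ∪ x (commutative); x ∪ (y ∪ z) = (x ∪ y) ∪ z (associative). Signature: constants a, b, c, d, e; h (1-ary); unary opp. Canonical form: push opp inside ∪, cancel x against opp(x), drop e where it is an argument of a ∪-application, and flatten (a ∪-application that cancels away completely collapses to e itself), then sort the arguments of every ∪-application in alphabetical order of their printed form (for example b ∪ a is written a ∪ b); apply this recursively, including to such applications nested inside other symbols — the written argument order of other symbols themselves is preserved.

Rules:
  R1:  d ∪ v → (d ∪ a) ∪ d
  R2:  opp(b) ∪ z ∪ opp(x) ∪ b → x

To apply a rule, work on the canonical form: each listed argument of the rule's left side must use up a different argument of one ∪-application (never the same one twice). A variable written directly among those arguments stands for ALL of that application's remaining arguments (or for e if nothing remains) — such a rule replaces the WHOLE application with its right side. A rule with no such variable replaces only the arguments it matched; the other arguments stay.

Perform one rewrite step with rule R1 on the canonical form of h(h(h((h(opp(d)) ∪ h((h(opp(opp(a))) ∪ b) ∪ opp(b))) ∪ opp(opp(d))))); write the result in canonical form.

Answer: h(h(h(a ∪ d ∪ d)))

Derivation:
Canonical form:  h(h(h(d ∪ h(h(a)) ∪ h(opp(d)))))
Match R1:  consume d;  v := h(h(a)) ∪ h(opp(d))
Every leftover argument binds to the variable; the entire application is replaced.
Result:  h(h(h(a ∪ d ∪ d)))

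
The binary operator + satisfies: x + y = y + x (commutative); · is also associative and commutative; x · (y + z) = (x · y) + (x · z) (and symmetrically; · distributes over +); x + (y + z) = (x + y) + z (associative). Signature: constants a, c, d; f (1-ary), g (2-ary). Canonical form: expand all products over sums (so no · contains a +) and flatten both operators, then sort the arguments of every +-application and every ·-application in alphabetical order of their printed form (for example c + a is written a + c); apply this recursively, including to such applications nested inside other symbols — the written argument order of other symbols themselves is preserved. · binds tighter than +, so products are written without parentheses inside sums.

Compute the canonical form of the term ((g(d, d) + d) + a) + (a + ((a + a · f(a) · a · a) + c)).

Un-nest:  g(d, d) + d + a + a + a + a · a · a · f(a) + c
Sort arguments:  a + a + a + a · a · a · f(a) + c + d + g(d, d)

Answer: a + a + a + a · a · a · f(a) + c + d + g(d, d)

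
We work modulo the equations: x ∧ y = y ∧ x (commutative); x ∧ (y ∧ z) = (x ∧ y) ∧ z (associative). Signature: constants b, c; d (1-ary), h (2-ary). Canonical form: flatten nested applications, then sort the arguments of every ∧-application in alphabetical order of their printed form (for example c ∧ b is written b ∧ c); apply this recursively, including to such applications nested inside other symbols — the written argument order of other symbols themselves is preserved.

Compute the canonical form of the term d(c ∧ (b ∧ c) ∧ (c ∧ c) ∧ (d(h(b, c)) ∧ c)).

Work inside:  c ∧ (b ∧ c) ∧ (c ∧ c) ∧ (d(h(b, c)) ∧ c)
Flatten:  c ∧ b ∧ c ∧ c ∧ c ∧ d(h(b, c)) ∧ c
Sort:  b ∧ c ∧ c ∧ c ∧ c ∧ c ∧ d(h(b, c))
Rebuild:  d(b ∧ c ∧ c ∧ c ∧ c ∧ c ∧ d(h(b, c)))

Answer: d(b ∧ c ∧ c ∧ c ∧ c ∧ c ∧ d(h(b, c)))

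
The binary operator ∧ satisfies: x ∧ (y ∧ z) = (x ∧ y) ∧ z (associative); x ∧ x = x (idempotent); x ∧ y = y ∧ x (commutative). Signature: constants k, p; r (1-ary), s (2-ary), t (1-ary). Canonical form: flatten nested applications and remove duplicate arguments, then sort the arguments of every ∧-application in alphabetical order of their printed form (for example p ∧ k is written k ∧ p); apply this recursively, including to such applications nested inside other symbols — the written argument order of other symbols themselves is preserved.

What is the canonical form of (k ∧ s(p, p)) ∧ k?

Answer: k ∧ s(p, p)

Derivation:
Merge nested applications:  k ∧ s(p, p) ∧ k
Idempotence:  drop duplicate k
Sort:  k ∧ s(p, p)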